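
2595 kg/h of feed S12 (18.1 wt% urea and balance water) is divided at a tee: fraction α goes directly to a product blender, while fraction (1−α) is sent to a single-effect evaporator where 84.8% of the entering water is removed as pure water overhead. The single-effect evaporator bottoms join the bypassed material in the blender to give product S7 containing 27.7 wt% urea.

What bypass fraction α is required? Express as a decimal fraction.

0.501

All 2595×0.181 = 469.69 kg/h of urea reaches S7, so S7 = 469.69/0.277 = 1695.6 kg/h and vapour = 899.35 kg/h.
The evaporator receives (1−α)·2595 of feed at 0.819 water and removes 0.848 of that water:
0.848×0.819×(1−α)×2595 = 899.35
(1−α) = 899.35/1802.3 = 0.4990;  α = 0.5010.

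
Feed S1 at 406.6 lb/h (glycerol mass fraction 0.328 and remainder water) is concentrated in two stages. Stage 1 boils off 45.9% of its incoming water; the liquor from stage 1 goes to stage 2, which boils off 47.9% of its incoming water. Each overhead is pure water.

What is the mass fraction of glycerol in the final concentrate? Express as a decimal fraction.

water in feed = 406.6×0.672 = 273.24 lb/h.
After stage 1: water left = (1−0.459)×273.24 = 147.82; stream total = 281.19 lb/h.
After stage 2: water left = (1−0.479)×147.82 = 77.014; final concentrate = 210.38 lb/h.
glycerol fraction = 133.36/210.38 = 0.634.

0.634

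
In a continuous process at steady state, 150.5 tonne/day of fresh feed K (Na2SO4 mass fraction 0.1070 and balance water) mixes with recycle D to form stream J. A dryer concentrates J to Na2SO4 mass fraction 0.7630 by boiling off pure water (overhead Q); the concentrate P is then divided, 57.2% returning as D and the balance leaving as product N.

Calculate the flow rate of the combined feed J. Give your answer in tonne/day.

178.7 tonne/day

Overall Na2SO4 balance (none leaves overhead): Na2SO4 in fresh feed = Na2SO4 in product, i.e. 150.5×0.107 = (1−0.572)·P·0.763.
P = 16.104/(0.763×0.428) = 49.312 tonne/day.
Recycle D = 0.572×49.312 = 28.206 tonne/day.
Combined feed J = 150.5 + 28.206 = 178.71 tonne/day.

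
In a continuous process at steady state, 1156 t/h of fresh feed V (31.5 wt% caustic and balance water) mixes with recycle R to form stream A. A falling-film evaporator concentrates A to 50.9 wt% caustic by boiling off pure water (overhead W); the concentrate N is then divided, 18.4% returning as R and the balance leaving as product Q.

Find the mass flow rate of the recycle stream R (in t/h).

161.3 t/h

Overall caustic balance (none leaves overhead): caustic in fresh feed = caustic in product, i.e. 1156×0.315 = (1−0.184)·N·0.509.
N = 364.14/(0.509×0.816) = 876.72 t/h.
Recycle R = 0.184×876.72 = 161.32 t/h.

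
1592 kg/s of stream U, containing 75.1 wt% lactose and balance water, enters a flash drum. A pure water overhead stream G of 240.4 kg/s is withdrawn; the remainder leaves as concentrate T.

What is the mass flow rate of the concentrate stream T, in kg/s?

1352 kg/s

Concentrate = 1592 − 240.4 = 1351.6 kg/s.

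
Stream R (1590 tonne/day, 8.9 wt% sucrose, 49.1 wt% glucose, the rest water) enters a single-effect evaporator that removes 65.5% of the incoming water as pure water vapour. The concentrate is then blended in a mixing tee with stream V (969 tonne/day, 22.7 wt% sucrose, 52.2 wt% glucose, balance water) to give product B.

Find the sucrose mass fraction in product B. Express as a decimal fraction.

0.170

Vapour removed = 0.655×0.420×1590 = 437.41 tonne/day; concentrate = 1152.6 tonne/day.
sucrose reaching the mixer = 141.51 (from concentrate) + 969×0.227 = 361.47 tonne/day.
Product flow = 1152.6 + 969 = 2121.6 tonne/day; sucrose fraction = 0.170.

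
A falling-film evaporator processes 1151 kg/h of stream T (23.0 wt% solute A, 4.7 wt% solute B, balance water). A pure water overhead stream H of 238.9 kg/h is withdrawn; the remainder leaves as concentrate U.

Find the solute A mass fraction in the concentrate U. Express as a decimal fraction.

0.2902

solute A is not removed: 1151×0.230 = 264.73 kg/h of solute A enters U.
Concentrate = 1151 − 238.9 = 912.1 kg/h.
Mass fraction = 264.73/912.1 = 0.2902.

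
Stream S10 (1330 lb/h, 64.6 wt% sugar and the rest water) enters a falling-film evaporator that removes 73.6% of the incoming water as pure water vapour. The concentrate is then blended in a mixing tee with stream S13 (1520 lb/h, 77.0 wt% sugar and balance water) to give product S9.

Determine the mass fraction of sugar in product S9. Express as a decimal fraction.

0.811

Vapour removed = 0.736×0.354×1330 = 346.52 lb/h; concentrate = 983.48 lb/h.
sugar reaching the mixer = 859.18 (from concentrate) + 1520×0.770 = 2029.6 lb/h.
Product flow = 983.48 + 1520 = 2503.5 lb/h; sugar fraction = 0.811.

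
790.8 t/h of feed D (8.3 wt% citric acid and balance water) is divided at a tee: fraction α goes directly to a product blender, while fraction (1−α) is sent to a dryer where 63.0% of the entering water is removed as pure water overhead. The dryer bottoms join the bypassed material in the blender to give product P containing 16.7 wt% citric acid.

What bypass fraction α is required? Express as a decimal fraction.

All 790.8×0.083 = 65.636 t/h of citric acid reaches P, so P = 65.636/0.167 = 393.03 t/h and vapour = 397.77 t/h.
The evaporator receives (1−α)·790.8 of feed at 0.917 water and removes 0.630 of that water:
0.630×0.917×(1−α)×790.8 = 397.77
(1−α) = 397.77/456.85 = 0.8707;  α = 0.1293.

0.129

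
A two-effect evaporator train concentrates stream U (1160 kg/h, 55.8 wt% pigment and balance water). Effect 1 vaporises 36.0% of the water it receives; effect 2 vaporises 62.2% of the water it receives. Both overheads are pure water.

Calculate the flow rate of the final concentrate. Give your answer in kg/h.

771.3 kg/h

water in feed = 1160×0.442 = 512.72 kg/h.
After stage 1: water left = (1−0.360)×512.72 = 328.14; stream total = 975.42 kg/h.
After stage 2: water left = (1−0.622)×328.14 = 124.04; final concentrate = 771.32 kg/h.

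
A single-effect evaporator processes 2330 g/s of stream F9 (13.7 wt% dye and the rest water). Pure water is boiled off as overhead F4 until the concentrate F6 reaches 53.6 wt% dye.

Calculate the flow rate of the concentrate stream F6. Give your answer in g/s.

595.5 g/s

dye is conserved: 2330×0.137 = 319.21 g/s all reports to the concentrate.
Concentrate = 319.21/(target fraction) = 595.54 g/s.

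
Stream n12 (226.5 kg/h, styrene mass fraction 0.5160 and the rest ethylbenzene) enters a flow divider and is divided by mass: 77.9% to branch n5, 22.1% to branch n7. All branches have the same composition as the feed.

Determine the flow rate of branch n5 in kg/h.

176.4 kg/h

Branch n5 flow = 0.779×226.5 = 176.44 kg/h.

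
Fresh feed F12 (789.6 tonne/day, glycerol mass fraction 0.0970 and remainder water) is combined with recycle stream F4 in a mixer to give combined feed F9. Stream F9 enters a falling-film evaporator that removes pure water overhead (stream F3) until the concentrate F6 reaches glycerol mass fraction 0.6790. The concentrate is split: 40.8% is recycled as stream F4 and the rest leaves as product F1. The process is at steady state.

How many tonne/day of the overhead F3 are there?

Overall glycerol balance (none leaves overhead): glycerol in fresh feed = glycerol in product, i.e. 789.6×0.097 = (1−0.408)·F6·0.679.
F6 = 76.591/(0.679×0.592) = 190.54 tonne/day.
Recycle F4 = 0.408×190.54 = 77.741 tonne/day.
Combined feed F9 = 789.6 + 77.741 = 867.34 tonne/day.
Overhead F3 = F9 − F6 = 867.34 − 190.54 = 676.8 tonne/day.

676.8 tonne/day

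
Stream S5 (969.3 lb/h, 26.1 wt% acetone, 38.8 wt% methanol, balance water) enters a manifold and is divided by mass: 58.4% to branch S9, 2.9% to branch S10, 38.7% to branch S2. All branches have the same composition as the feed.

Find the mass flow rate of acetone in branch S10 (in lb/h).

Branch S10 total = 0.029×969.3 = 28.11 lb/h.
acetone in S10 = 0.261×28.11 = 7.3366 lb/h.

7.337 lb/h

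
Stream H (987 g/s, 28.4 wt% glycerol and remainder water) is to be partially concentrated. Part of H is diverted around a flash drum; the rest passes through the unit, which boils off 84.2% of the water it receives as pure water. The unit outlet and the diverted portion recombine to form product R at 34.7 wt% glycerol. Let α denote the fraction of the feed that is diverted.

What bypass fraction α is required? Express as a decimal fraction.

All 987×0.284 = 280.31 g/s of glycerol reaches R, so R = 280.31/0.347 = 807.8 g/s and vapour = 179.2 g/s.
The evaporator receives (1−α)·987 of feed at 0.716 water and removes 0.842 of that water:
0.842×0.716×(1−α)×987 = 179.2
(1−α) = 179.2/595.03 = 0.3012;  α = 0.6988.

0.699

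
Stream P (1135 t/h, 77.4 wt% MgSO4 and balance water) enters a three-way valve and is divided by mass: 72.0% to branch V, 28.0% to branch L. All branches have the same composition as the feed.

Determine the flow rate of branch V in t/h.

Branch V flow = 0.720×1135 = 817.2 t/h.

817.2 t/h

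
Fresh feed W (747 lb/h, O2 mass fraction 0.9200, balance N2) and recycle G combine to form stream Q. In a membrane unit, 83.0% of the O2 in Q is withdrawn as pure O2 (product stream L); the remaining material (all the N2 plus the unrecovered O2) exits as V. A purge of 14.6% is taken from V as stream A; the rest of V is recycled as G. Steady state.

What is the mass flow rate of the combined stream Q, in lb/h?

1213 lb/h

N2 enters only via W and leaves only via the purge: 747×0.080 = 0.146×(N2 in V), and the membrane unit passes all N2, so N2 in Q = N2 in V = 409.32 lb/h.
O2 in Q: m_A = 747×0.920 + (1−0.146)·(1−0.830)·m_A, so m_A = 687.24/0.8548 = 803.96 lb/h.
Q = 803.96 + 409.32 = 1213.3 lb/h.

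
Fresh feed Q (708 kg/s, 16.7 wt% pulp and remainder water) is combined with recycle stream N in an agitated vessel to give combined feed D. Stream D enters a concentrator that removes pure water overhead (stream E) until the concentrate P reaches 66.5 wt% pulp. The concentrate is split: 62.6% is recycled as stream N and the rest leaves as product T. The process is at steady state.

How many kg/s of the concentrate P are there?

475.4 kg/s

Overall pulp balance (none leaves overhead): pulp in fresh feed = pulp in product, i.e. 708×0.167 = (1−0.626)·P·0.665.
P = 118.24/(0.665×0.374) = 475.4 kg/s.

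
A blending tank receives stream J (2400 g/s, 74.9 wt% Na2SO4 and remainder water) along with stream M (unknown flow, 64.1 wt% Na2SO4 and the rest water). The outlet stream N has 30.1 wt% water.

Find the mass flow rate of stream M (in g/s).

2069 g/s

Let M be the unknown flow. Total out = 2400 + M.
water balance: 602.4 + 0.359·M = 0.301·(2400 + M)
(0.359 − 0.301)·M = 0.301×2400 − 602.4 = 120
M = 120 / 0.058 = 2069 g/s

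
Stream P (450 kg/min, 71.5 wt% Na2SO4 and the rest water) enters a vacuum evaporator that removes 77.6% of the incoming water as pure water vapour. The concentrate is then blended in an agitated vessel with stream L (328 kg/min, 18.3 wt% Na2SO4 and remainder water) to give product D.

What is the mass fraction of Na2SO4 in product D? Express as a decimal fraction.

0.563

Vapour removed = 0.776×0.285×450 = 99.522 kg/min; concentrate = 350.48 kg/min.
Na2SO4 reaching the mixer = 321.75 (from concentrate) + 328×0.183 = 381.77 kg/min.
Product flow = 350.48 + 328 = 678.48 kg/min; Na2SO4 fraction = 0.563.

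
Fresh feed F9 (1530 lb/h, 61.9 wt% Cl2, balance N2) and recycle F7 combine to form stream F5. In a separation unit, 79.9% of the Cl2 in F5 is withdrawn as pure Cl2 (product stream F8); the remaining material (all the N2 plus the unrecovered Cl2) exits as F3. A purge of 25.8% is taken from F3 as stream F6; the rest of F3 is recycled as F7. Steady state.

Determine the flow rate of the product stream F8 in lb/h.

Cl2 in F5: m_A = 1530×0.619 + (1−0.258)·(1−0.799)·m_A, so m_A = 947.07/0.8509 = 1113.1 lb/h.
Product F8 = 0.799×1113.1 = 889.35 lb/h.

889.3 lb/h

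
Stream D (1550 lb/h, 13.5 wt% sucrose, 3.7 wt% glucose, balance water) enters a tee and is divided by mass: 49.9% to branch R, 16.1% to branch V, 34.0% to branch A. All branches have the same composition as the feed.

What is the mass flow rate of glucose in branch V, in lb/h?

9.233 lb/h

Branch V total = 0.161×1550 = 249.55 lb/h.
glucose in V = 0.037×249.55 = 9.2333 lb/h.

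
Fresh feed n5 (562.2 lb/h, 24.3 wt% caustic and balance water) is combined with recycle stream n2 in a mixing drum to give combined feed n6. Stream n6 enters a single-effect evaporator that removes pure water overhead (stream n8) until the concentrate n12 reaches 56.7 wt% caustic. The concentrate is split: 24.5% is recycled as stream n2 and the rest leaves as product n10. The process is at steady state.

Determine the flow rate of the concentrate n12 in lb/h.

319.1 lb/h

Overall caustic balance (none leaves overhead): caustic in fresh feed = caustic in product, i.e. 562.2×0.243 = (1−0.245)·n12·0.567.
n12 = 136.61/(0.567×0.755) = 319.13 lb/h.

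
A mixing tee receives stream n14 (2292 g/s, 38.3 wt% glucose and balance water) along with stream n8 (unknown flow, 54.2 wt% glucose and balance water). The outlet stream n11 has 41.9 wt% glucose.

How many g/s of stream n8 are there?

670.8 g/s

Let n8 be the unknown flow. Total out = 2292 + n8.
glucose balance: 877.84 + 0.542·n8 = 0.419·(2292 + n8)
(0.542 − 0.419)·n8 = 0.419×2292 − 877.84 = 82.512
n8 = 82.512 / 0.123 = 670.83 g/s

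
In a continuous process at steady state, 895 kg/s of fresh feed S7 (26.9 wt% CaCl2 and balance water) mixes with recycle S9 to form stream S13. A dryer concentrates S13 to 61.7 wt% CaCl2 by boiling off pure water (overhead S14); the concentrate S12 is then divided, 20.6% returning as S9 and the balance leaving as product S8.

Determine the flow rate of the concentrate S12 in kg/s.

491.4 kg/s

Overall CaCl2 balance (none leaves overhead): CaCl2 in fresh feed = CaCl2 in product, i.e. 895×0.269 = (1−0.206)·S12·0.617.
S12 = 240.76/(0.617×0.794) = 491.44 kg/s.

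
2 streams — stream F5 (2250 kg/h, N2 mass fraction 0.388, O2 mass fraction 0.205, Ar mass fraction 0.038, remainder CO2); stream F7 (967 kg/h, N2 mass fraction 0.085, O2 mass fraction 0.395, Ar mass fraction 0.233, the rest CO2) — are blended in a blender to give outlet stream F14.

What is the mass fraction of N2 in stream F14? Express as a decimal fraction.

0.297

Total flow out = 2250 + 967 = 3217 kg/h.
N2 in = 2250×0.388 + 967×0.085 = 955.2 kg/h.
N2 mass fraction in F14 = 955.2/3217 = 0.297.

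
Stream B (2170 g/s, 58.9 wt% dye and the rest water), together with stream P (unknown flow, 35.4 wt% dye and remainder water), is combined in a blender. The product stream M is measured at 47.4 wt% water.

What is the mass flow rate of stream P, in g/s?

Let P be the unknown flow. Total out = 2170 + P.
water balance: 891.87 + 0.646·P = 0.474·(2170 + P)
(0.646 − 0.474)·P = 0.474×2170 − 891.87 = 136.71
P = 136.71 / 0.172 = 794.83 g/s

794.8 g/s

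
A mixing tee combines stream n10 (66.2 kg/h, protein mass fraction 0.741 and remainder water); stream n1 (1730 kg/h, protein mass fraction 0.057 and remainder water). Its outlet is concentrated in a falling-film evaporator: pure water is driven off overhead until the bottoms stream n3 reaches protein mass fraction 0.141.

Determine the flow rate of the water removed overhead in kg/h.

748.9 kg/h

protein entering = 66.2×0.741 + 1730×0.057 = 147.66 kg/h.
All protein reports to n3, so n3 = 147.66/0.141 = 1047.3 kg/h.
Total feed = 1796.2 kg/h; overhead = 1796.2 − 1047.3 = 748.94 kg/h.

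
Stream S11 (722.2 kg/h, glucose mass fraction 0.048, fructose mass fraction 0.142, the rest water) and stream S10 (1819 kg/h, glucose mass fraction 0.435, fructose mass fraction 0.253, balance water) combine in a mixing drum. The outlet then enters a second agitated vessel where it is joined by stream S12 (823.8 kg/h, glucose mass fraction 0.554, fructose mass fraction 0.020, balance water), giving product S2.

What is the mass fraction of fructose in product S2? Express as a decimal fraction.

Overall, product flow = 3365 kg/h.
fructose in = 722.2×0.142 + 1819×0.253 + 823.8×0.020 = 579.24 kg/h.
fructose fraction in S2 = 0.172.

0.172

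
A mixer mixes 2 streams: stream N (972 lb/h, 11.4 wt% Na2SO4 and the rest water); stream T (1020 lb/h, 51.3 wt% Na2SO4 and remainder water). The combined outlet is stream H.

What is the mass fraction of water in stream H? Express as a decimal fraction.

Total flow out = 972 + 1020 = 1992 lb/h.
water in = 972×0.886 + 1020×0.487 = 1357.9 lb/h.
water mass fraction in H = 1357.9/1992 = 0.682.

0.682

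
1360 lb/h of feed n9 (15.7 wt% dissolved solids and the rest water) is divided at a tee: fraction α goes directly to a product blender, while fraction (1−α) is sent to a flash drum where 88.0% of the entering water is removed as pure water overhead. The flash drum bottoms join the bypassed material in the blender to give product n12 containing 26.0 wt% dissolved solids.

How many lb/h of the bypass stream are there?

633.7 lb/h

All 1360×0.157 = 213.52 lb/h of dissolved solids reaches n12, so n12 = 213.52/0.260 = 821.23 lb/h and vapour = 538.77 lb/h.
The evaporator receives (1−α)·1360 of feed at 0.843 water and removes 0.880 of that water:
0.880×0.843×(1−α)×1360 = 538.77
(1−α) = 538.77/1008.9 = 0.5340;  α = 0.4660.
Bypass flow = 0.4660×1360 = 633.74 lb/h.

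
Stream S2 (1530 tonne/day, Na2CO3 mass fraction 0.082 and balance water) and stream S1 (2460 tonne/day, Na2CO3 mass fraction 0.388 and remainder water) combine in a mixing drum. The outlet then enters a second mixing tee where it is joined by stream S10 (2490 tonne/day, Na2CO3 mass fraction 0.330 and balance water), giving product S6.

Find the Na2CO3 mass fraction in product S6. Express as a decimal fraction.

Overall, product flow = 6480 tonne/day.
Na2CO3 in = 1530×0.082 + 2460×0.388 + 2490×0.330 = 1901.6 tonne/day.
Na2CO3 fraction in S6 = 0.293.

0.293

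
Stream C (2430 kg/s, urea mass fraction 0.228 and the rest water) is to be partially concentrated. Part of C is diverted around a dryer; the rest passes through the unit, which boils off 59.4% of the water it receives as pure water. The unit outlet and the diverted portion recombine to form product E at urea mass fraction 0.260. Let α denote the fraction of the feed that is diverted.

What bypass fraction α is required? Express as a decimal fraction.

All 2430×0.228 = 554.04 kg/s of urea reaches E, so E = 554.04/0.260 = 2130.9 kg/s and vapour = 299.08 kg/s.
The evaporator receives (1−α)·2430 of feed at 0.772 water and removes 0.594 of that water:
0.594×0.772×(1−α)×2430 = 299.08
(1−α) = 299.08/1114.3 = 0.2684;  α = 0.7316.

0.732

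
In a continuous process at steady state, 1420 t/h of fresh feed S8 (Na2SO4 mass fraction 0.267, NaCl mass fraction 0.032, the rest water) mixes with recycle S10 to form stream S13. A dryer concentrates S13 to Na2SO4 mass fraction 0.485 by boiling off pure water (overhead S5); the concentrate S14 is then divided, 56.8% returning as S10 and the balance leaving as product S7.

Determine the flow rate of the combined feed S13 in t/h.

Overall Na2SO4 balance (none leaves overhead): Na2SO4 in fresh feed = Na2SO4 in product, i.e. 1420×0.267 = (1−0.568)·S14·0.485.
S14 = 379.14/(0.485×0.432) = 1809.6 t/h.
Recycle S10 = 0.568×1809.6 = 1027.8 t/h.
Combined feed S13 = 1420 + 1027.8 = 2447.8 t/h.

2448 t/h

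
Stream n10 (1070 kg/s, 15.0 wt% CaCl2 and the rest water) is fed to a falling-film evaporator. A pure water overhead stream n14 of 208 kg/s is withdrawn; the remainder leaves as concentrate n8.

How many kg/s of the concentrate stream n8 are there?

Concentrate = 1070 − 208 = 862 kg/s.

862 kg/s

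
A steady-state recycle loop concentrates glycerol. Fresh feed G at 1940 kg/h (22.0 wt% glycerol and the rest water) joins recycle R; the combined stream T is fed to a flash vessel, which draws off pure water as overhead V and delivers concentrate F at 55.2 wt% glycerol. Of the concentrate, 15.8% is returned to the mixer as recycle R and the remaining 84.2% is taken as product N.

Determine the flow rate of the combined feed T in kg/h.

Overall glycerol balance (none leaves overhead): glycerol in fresh feed = glycerol in product, i.e. 1940×0.220 = (1−0.158)·F·0.552.
F = 426.8/(0.552×0.842) = 918.28 kg/h.
Recycle R = 0.158×918.28 = 145.09 kg/h.
Combined feed T = 1940 + 145.09 = 2085.1 kg/h.

2085 kg/h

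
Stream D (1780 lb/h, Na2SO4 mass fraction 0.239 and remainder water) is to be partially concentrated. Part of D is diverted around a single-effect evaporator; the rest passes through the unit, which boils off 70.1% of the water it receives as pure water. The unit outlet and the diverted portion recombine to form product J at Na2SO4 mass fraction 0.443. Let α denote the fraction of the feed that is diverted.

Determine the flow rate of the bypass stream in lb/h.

243.5 lb/h

All 1780×0.239 = 425.42 lb/h of Na2SO4 reaches J, so J = 425.42/0.443 = 960.32 lb/h and vapour = 819.68 lb/h.
The evaporator receives (1−α)·1780 of feed at 0.761 water and removes 0.701 of that water:
0.701×0.761×(1−α)×1780 = 819.68
(1−α) = 819.68/949.56 = 0.8632;  α = 0.1368.
Bypass flow = 0.1368×1780 = 243.46 lb/h.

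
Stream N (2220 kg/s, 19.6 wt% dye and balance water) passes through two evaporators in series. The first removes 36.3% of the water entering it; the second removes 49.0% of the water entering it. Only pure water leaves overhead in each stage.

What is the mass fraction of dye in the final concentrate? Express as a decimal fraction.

water in feed = 2220×0.804 = 1784.9 kg/s.
After stage 1: water left = (1−0.363)×1784.9 = 1137; stream total = 1572.1 kg/s.
After stage 2: water left = (1−0.490)×1137 = 579.85; final concentrate = 1015 kg/s.
dye fraction = 435.12/1015 = 0.429.

0.429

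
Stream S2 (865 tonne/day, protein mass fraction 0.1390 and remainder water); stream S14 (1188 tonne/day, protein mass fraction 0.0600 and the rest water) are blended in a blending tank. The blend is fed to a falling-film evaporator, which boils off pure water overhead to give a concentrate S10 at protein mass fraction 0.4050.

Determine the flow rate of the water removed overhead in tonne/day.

1580 tonne/day

protein entering = 865×0.139 + 1188×0.060 = 191.52 tonne/day.
All protein reports to S10, so S10 = 191.52/0.405 = 472.88 tonne/day.
Total feed = 2053 tonne/day; overhead = 2053 − 472.88 = 1580.1 tonne/day.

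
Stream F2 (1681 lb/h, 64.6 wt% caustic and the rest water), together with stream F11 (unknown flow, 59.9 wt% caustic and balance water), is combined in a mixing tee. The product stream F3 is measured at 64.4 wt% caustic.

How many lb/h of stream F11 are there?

74.71 lb/h

Let F11 be the unknown flow. Total out = 1681 + F11.
caustic balance: 1085.9 + 0.599·F11 = 0.644·(1681 + F11)
(0.599 − 0.644)·F11 = 0.644×1681 − 1085.9 = -3.362
F11 = -3.362 / -0.045 = 74.711 lb/h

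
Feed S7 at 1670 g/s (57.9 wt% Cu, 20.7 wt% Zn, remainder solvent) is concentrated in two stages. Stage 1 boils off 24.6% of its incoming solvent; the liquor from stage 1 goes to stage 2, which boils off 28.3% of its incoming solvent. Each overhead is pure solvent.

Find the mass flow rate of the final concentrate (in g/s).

solvent in feed = 1670×0.214 = 357.38 g/s.
After stage 1: solvent left = (1−0.246)×357.38 = 269.46; stream total = 1582.1 g/s.
After stage 2: solvent left = (1−0.283)×269.46 = 193.21; final concentrate = 1505.8 g/s.

1506 g/s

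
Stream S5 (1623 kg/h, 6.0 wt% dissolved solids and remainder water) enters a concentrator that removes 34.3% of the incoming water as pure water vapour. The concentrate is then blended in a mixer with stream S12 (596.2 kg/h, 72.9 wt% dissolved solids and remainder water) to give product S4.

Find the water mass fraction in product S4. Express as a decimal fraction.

Vapour removed = 0.343×0.940×1623 = 523.29 kg/h; concentrate = 1099.7 kg/h.
water reaching the mixer = 1002.3 (from concentrate) + 596.2×0.271 = 1163.9 kg/h.
Product flow = 1099.7 + 596.2 = 1695.9 kg/h; water fraction = 0.686.

0.686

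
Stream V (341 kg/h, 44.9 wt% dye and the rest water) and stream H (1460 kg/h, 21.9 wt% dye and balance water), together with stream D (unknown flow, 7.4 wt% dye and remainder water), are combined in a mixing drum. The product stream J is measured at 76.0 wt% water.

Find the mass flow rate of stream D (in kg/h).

244.6 kg/h

Let D be the unknown flow. Total out = 1801 + D.
water balance: 1328.2 + 0.926·D = 0.760·(1801 + D)
(0.926 − 0.760)·D = 0.760×1801 − 1328.2 = 40.609
D = 40.609 / 0.166 = 244.63 kg/h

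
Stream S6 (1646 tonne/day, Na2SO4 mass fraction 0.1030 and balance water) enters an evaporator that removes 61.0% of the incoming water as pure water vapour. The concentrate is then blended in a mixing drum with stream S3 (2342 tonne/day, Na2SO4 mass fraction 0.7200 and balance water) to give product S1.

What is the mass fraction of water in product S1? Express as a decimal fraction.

0.3989

Vapour removed = 0.610×0.897×1646 = 900.64 tonne/day; concentrate = 745.36 tonne/day.
water reaching the mixer = 575.82 (from concentrate) + 2342×0.280 = 1231.6 tonne/day.
Product flow = 745.36 + 2342 = 3087.4 tonne/day; water fraction = 0.3989.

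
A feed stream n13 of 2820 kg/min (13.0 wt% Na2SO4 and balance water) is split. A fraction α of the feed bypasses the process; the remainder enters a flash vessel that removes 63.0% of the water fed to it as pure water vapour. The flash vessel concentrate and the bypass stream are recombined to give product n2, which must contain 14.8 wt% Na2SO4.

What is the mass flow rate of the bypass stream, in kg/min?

All 2820×0.130 = 366.6 kg/min of Na2SO4 reaches n2, so n2 = 366.6/0.148 = 2477 kg/min and vapour = 342.97 kg/min.
The evaporator receives (1−α)·2820 of feed at 0.870 water and removes 0.630 of that water:
0.630×0.870×(1−α)×2820 = 342.97
(1−α) = 342.97/1545.6 = 0.2219;  α = 0.7781.
Bypass flow = 0.7781×2820 = 2194.3 kg/min.

2194 kg/min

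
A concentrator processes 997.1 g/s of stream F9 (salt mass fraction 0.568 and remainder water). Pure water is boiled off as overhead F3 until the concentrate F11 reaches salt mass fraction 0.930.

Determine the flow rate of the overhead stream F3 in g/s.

salt is conserved: 997.1×0.568 = 566.35 g/s all reports to the concentrate.
Concentrate = 566.35/(target fraction) = 608.98 g/s.
Overhead = 997.1 − 608.98 = 388.12 g/s.

388.1 g/s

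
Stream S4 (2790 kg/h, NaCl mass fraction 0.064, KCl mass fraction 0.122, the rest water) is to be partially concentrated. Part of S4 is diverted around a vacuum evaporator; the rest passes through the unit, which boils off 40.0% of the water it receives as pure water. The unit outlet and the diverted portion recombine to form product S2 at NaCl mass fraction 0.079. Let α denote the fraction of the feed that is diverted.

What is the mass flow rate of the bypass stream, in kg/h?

1163 kg/h

All 2790×0.064 = 178.56 kg/h of NaCl reaches S2, so S2 = 178.56/0.079 = 2260.3 kg/h and vapour = 529.75 kg/h.
The evaporator receives (1−α)·2790 of feed at 0.814 water and removes 0.400 of that water:
0.400×0.814×(1−α)×2790 = 529.75
(1−α) = 529.75/908.42 = 0.5831;  α = 0.4169.
Bypass flow = 0.4169×2790 = 1163 kg/h.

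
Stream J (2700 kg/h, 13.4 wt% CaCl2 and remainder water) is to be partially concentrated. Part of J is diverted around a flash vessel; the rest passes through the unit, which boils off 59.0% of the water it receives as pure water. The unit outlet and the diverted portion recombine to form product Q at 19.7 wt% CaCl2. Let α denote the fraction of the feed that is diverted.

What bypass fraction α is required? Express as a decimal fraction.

All 2700×0.134 = 361.8 kg/h of CaCl2 reaches Q, so Q = 361.8/0.197 = 1836.5 kg/h and vapour = 863.45 kg/h.
The evaporator receives (1−α)·2700 of feed at 0.866 water and removes 0.590 of that water:
0.590×0.866×(1−α)×2700 = 863.45
(1−α) = 863.45/1379.5 = 0.6259;  α = 0.3741.

0.374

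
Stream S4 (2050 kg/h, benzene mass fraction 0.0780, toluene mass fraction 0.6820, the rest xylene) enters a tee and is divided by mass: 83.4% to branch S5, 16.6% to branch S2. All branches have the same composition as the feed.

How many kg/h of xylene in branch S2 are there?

81.67 kg/h

Branch S2 total = 0.166×2050 = 340.3 kg/h.
xylene in S2 = 0.240×340.3 = 81.672 kg/h.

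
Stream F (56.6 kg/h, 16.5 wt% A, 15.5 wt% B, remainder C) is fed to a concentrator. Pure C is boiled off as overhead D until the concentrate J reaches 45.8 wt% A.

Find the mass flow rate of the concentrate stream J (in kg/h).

20.39 kg/h

A is conserved: 56.6×0.165 = 9.339 kg/h all reports to the concentrate.
Concentrate = 9.339/(target fraction) = 20.391 kg/h.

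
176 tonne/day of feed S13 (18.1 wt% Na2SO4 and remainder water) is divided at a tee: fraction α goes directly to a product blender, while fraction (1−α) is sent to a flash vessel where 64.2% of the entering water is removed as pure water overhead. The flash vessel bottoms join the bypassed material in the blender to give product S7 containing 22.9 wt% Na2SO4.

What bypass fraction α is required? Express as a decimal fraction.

All 176×0.181 = 31.856 tonne/day of Na2SO4 reaches S7, so S7 = 31.856/0.229 = 139.11 tonne/day and vapour = 36.891 tonne/day.
The evaporator receives (1−α)·176 of feed at 0.819 water and removes 0.642 of that water:
0.642×0.819×(1−α)×176 = 36.891
(1−α) = 36.891/92.54 = 0.3986;  α = 0.6014.

0.601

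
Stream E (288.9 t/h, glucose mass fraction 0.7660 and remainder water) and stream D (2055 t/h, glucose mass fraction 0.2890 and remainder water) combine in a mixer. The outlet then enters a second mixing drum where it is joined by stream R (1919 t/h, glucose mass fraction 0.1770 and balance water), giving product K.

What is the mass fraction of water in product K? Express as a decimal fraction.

Overall, product flow = 4262.9 t/h.
water in = 288.9×0.234 + 2055×0.711 + 1919×0.823 = 3108 t/h.
water fraction in K = 0.7291.

0.7291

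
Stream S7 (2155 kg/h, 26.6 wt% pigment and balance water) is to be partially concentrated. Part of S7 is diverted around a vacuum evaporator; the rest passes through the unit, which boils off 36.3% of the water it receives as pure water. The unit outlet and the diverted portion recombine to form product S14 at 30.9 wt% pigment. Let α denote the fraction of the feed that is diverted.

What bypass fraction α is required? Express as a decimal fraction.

All 2155×0.266 = 573.23 kg/h of pigment reaches S14, so S14 = 573.23/0.309 = 1855.1 kg/h and vapour = 299.89 kg/h.
The evaporator receives (1−α)·2155 of feed at 0.734 water and removes 0.363 of that water:
0.363×0.734×(1−α)×2155 = 299.89
(1−α) = 299.89/574.18 = 0.5223;  α = 0.4777.

0.478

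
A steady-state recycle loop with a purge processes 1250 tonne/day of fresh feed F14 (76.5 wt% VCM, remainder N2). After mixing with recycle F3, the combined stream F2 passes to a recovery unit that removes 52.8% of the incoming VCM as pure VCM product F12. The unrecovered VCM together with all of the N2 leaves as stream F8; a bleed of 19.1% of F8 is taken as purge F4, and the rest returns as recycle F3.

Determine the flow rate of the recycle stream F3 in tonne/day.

N2 enters only via F14 and leaves only via the purge: 1250×0.235 = 0.191×(N2 in F8), and the recovery unit passes all N2, so N2 in F2 = N2 in F8 = 1538 tonne/day.
VCM in F2: m_A = 1250×0.765 + (1−0.191)·(1−0.528)·m_A, so m_A = 956.25/0.6182 = 1546.9 tonne/day.
F8 = (1−0.528)×1546.9 + 1538 = 2268.1 tonne/day.
Recycle F3 = (1−0.191)×2268.1 = 1834.9 tonne/day.

1835 tonne/day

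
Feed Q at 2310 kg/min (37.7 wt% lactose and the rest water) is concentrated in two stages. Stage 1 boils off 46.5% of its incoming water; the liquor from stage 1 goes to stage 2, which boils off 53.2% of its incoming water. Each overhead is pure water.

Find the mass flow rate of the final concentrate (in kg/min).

1231 kg/min

water in feed = 2310×0.623 = 1439.1 kg/min.
After stage 1: water left = (1−0.465)×1439.1 = 769.93; stream total = 1640.8 kg/min.
After stage 2: water left = (1−0.532)×769.93 = 360.33; final concentrate = 1231.2 kg/min.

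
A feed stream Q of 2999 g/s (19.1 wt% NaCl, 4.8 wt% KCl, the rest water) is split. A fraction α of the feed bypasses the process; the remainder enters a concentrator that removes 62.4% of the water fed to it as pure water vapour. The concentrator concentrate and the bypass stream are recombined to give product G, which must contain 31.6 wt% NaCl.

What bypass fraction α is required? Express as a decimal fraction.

0.167

All 2999×0.191 = 572.81 g/s of NaCl reaches G, so G = 572.81/0.316 = 1812.7 g/s and vapour = 1186.3 g/s.
The evaporator receives (1−α)·2999 of feed at 0.761 water and removes 0.624 of that water:
0.624×0.761×(1−α)×2999 = 1186.3
(1−α) = 1186.3/1424.1 = 0.8330;  α = 0.1670.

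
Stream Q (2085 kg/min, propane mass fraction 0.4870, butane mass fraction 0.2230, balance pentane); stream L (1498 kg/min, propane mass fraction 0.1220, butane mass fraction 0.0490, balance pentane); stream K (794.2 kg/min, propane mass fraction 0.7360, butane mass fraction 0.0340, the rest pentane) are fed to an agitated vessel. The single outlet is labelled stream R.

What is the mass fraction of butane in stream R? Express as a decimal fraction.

Total flow out = 2085 + 1498 + 794.2 = 4377.2 kg/min.
butane in = 2085×0.223 + 1498×0.049 + 794.2×0.034 = 565.36 kg/min.
butane mass fraction in R = 565.36/4377.2 = 0.1292.

0.1292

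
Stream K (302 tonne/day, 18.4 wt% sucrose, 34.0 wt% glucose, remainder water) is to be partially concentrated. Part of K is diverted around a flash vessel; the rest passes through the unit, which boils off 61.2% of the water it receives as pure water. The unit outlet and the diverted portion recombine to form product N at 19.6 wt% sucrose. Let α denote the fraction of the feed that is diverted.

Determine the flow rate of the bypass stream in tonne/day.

238.5 tonne/day

All 302×0.184 = 55.568 tonne/day of sucrose reaches N, so N = 55.568/0.196 = 283.51 tonne/day and vapour = 18.49 tonne/day.
The evaporator receives (1−α)·302 of feed at 0.476 water and removes 0.612 of that water:
0.612×0.476×(1−α)×302 = 18.49
(1−α) = 18.49/87.976 = 0.2102;  α = 0.7898.
Bypass flow = 0.7898×302 = 238.53 tonne/day.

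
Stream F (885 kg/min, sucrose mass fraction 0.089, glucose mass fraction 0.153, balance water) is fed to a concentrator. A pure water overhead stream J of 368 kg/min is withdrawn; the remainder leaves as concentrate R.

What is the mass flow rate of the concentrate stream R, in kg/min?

517 kg/min

Concentrate = 885 − 368 = 517 kg/min.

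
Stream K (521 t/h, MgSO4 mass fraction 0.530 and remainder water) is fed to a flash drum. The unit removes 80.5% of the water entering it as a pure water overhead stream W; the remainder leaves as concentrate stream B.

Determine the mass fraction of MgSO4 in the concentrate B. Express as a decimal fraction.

0.853

MgSO4 is not removed: 521×0.530 = 276.13 t/h of MgSO4 enters B.
water entering = 521×0.470 = 244.87 t/h; overhead removed = 0.805×244.87 = 197.12 t/h.
Concentrate = 521 − 197.12 = 323.88 t/h.
Mass fraction = 276.13/323.88 = 0.853.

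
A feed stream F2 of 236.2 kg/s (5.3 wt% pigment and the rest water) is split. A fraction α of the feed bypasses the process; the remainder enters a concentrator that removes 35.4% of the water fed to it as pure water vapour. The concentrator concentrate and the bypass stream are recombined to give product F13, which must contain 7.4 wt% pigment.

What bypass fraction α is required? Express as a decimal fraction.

0.153

All 236.2×0.053 = 12.519 kg/s of pigment reaches F13, so F13 = 12.519/0.074 = 169.17 kg/s and vapour = 67.03 kg/s.
The evaporator receives (1−α)·236.2 of feed at 0.947 water and removes 0.354 of that water:
0.354×0.947×(1−α)×236.2 = 67.03
(1−α) = 67.03/79.183 = 0.8465;  α = 0.1535.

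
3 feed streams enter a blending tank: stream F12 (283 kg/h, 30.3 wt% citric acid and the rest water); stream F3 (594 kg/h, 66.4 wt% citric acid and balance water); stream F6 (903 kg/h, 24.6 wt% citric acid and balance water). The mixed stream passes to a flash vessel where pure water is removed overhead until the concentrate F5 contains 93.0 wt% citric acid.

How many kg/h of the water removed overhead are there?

1025 kg/h

citric acid entering = 283×0.303 + 594×0.664 + 903×0.246 = 702.3 kg/h.
All citric acid reports to F5, so F5 = 702.3/0.930 = 755.16 kg/h.
Total feed = 1780 kg/h; overhead = 1780 − 755.16 = 1024.8 kg/h.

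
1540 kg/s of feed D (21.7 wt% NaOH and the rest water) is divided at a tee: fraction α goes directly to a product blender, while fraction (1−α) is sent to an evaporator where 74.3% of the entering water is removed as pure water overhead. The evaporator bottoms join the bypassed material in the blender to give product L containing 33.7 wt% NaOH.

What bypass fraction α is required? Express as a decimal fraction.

All 1540×0.217 = 334.18 kg/s of NaOH reaches L, so L = 334.18/0.337 = 991.63 kg/s and vapour = 548.37 kg/s.
The evaporator receives (1−α)·1540 of feed at 0.783 water and removes 0.743 of that water:
0.743×0.783×(1−α)×1540 = 548.37
(1−α) = 548.37/895.92 = 0.6121;  α = 0.3879.

0.388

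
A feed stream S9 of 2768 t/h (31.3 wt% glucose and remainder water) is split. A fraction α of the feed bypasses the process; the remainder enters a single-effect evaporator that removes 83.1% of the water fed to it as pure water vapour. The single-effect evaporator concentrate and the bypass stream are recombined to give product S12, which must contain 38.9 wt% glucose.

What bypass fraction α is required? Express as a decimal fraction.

0.658

All 2768×0.313 = 866.38 t/h of glucose reaches S12, so S12 = 866.38/0.389 = 2227.2 t/h and vapour = 540.79 t/h.
The evaporator receives (1−α)·2768 of feed at 0.687 water and removes 0.831 of that water:
0.831×0.687×(1−α)×2768 = 540.79
(1−α) = 540.79/1580.2 = 0.3422;  α = 0.6578.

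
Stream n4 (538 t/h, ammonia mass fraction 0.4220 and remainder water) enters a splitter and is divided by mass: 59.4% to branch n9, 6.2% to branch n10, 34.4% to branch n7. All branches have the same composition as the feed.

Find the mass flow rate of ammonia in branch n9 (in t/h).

134.9 t/h

Branch n9 total = 0.594×538 = 319.57 t/h.
ammonia in n9 = 0.422×319.57 = 134.86 t/h.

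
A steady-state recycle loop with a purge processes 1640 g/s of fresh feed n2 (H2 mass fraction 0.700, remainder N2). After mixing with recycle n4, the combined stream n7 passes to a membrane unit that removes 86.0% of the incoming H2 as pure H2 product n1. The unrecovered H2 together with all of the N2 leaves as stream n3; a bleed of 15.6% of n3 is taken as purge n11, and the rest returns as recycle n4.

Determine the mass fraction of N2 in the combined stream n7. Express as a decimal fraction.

0.708

N2 enters only via n2 and leaves only via the purge: 1640×0.300 = 0.156×(N2 in n3), and the membrane unit passes all N2, so N2 in n7 = N2 in n3 = 3153.8 g/s.
H2 in n7: m_A = 1640×0.700 + (1−0.156)·(1−0.860)·m_A, so m_A = 1148/0.8818 = 1301.8 g/s.
n7 = 1301.8 + 3153.8 = 4455.7 g/s.
N2 fraction in n7 = 3153.8/4455.7 = 0.708.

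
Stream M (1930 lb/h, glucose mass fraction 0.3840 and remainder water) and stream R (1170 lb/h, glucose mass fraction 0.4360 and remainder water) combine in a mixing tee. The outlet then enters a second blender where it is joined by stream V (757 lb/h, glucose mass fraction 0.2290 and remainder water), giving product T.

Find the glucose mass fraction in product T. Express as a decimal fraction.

0.3694

Overall, product flow = 3857 lb/h.
glucose in = 1930×0.384 + 1170×0.436 + 757×0.229 = 1424.6 lb/h.
glucose fraction in T = 0.3694.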